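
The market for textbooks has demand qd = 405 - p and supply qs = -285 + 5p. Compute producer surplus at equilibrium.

Producer surplus = 8410

Equilibrium: 405 - p = -285 + 5p gives p* = 115, q* = 290.
Supply starts at p = 57 (where qs = 0).
PS = ½(115 − 57)(290) = 8410.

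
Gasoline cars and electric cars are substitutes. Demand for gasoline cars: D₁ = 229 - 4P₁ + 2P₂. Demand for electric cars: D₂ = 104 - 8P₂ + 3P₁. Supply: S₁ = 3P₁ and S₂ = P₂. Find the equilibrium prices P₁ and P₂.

Market 1: 229 - 4P₁ + 2P₂ = 3P₁ → 7P₁ - 2P₂ = 229.
Market 2: 9P₂ - 3P₁ = 104.
Eliminating P₂: 9×(1) + 2×(2) gives 57P₁ = 2269, so P₁ = 2269/57.
Back-substitute into (2): P₂ = (104 + 3×2269/57) / 9 = 1415/57.

P₁ = 2269/57, P₂ = 1415/57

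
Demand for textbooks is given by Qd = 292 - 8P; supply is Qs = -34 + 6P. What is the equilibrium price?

P* = 163/7

Set Qd = Qs: 292 - 8P = -34 + 6P.
326 = 14P, so P* = 163/7.
Q* = 292 − 8(163/7) = 740/7.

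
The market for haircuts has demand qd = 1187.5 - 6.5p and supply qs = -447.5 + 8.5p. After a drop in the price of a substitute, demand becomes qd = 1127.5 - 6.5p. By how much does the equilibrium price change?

Δp = -4

Original equilibrium: p* = 109, q* = 479.
New equilibrium: 1127.5 - 6.5p = -447.5 + 8.5p, so 1575 = 15p and p' = 105; q' = 1127.5 − 6.5(105) = 445.
Change in price: 105 − 109 = -4.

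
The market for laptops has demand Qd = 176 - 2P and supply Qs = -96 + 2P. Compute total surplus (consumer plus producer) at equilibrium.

Equilibrium: 176 - 2P = -96 + 2P gives P* = 68, Q* = 40.
Demand choke price: P = 88; supply starts at P = 48.
CS = ½(88 − 68)(40) = 400; PS = ½(68 − 48)(40) = 400.

Total surplus = 800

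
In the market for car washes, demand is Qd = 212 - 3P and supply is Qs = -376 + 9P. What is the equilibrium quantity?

Set Qd = Qs: 212 - 3P = -376 + 9P.
588 = 12P, so P* = 49.
Q* = 212 − 3(49) = 65.

Q* = 65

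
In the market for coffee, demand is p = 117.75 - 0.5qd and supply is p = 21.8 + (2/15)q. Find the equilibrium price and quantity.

p* = 42, q* = 151.5

Set the two price expressions equal: 117.75 - 0.5q = 21.8 + (2/15)q.
95.95 = (19/30)q, so q* = 151.5.
p* = 117.75 − (0.5)(151.5) = 42.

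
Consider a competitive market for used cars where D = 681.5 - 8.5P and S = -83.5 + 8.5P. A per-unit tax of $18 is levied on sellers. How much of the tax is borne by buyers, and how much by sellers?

Pre-tax equilibrium: P* = 45, Q* = 299.
Tax on sellers shifts supply to S = -83.5 + 8.5(P − 18) = -236.5 + 8.5P.
681.5 - 8.5P = -236.5 + 8.5P gives buyer price Pb = 54; sellers receive Ps = 54 − 18 = 36.
New quantity: Q = 681.5 − 8.5(54) = 222.5.
Buyer burden = 54 − 45 = 9; seller burden = 45 − 36 = 9.

Buyers bear $9, sellers bear $9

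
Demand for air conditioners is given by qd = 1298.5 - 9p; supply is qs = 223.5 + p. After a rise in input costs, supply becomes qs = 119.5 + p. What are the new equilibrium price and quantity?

p' = 117.9, q' = 237.4

Original equilibrium: p* = 107.5, q* = 331.
New equilibrium: 1298.5 - 9p = 119.5 + p, so 1179 = 10p and p' = 117.9; q' = 1298.5 − 9(117.9) = 237.4.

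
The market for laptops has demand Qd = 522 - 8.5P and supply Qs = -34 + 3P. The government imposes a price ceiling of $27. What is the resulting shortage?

Shortage = 245.5

Equilibrium price would be P* = 1112/23, so the ceiling at 27 binds.
At P = 27: Qd = 522 − 8.5(27) = 292.5, Qs = -34 + 3(27) = 47.
Shortage = 292.5 − 47 = 245.5.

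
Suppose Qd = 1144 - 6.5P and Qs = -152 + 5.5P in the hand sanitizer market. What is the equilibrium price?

P* = 108

Set Qd = Qs: 1144 - 6.5P = -152 + 5.5P.
1296 = 12P, so P* = 108.
Q* = 1144 − 6.5(108) = 442.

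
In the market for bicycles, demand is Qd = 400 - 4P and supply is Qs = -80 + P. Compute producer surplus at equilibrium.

Producer surplus = 128

Equilibrium: 400 - 4P = -80 + P gives P* = 96, Q* = 16.
Supply starts at P = 80 (where Qs = 0).
PS = ½(96 − 80)(16) = 128.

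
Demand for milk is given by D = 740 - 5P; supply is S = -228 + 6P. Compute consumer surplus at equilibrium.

Consumer surplus = 9000

Equilibrium: 740 - 5P = -228 + 6P gives P* = 88, Q* = 300.
Demand choke price (D = 0): P = 148.
CS = ½(148 − 88)(300) = 9000.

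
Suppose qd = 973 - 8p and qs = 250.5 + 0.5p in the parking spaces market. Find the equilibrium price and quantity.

Set qd = qs: 973 - 8p = 250.5 + 0.5p.
722.5 = 8.5p, so p* = 85.
q* = 973 − 8(85) = 293.

p* = 85, q* = 293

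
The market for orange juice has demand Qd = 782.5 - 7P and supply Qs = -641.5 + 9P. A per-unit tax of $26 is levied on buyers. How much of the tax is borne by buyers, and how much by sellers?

Pre-tax equilibrium: P* = 89, Q* = 159.5.
Tax on buyers shifts demand to Qd = 782.5 − 7(P + 26) = 600.5 - 7P.
600.5 - 7P = -641.5 + 9P gives seller price Ps = 77.625; buyers pay Pb = 77.625 + 26 = 103.625.
New quantity: Q = 782.5 − 7(103.625) = 57.125.
Buyer burden = 103.625 − 89 = 14.625; seller burden = 89 − 77.625 = 11.375.

Buyers bear $14.625, sellers bear $11.375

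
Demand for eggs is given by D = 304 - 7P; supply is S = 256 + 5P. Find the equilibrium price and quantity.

P* = 4, Q* = 276

Set D = S: 304 - 7P = 256 + 5P.
48 = 12P, so P* = 4.
Q* = 304 − 7(4) = 276.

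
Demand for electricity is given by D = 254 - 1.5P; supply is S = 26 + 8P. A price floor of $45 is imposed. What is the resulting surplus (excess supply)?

Surplus = 199.5

Equilibrium price would be P* = 24, so the floor at 45 binds.
At P = 45: D = 186.5, S = 386.
Surplus = 386 − 186.5 = 199.5.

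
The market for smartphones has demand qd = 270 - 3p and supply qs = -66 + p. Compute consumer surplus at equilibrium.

Equilibrium: 270 - 3p = -66 + p gives p* = 84, q* = 18.
Demand choke price (qd = 0): p = 90.
CS = ½(90 − 84)(18) = 54.

Consumer surplus = 54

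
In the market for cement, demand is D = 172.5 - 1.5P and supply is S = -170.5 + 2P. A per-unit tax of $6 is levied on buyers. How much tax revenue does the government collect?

Tax revenue = 855/7

Pre-tax equilibrium: P* = 98, Q* = 25.5.
Tax on buyers shifts demand to D = 172.5 − 1.5(P + 6) = 163.5 - 1.5P.
163.5 - 1.5P = -170.5 + 2P gives seller price Ps = 668/7; buyers pay Pb = 668/7 + 6 = 710/7.
New quantity: Q = 172.5 − 1.5(710/7) = 285/14.
Revenue = 6 × 285/14 = 855/7.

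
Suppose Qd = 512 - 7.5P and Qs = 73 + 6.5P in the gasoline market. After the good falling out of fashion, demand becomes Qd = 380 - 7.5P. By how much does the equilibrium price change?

Original equilibrium: P* = 439/14, Q* = 7751/28.
New equilibrium: 380 - 7.5P = 73 + 6.5P, so 307 = 14P and P' = 307/14; Q' = 380 − 7.5(307/14) = 6035/28.
Change in price: 307/14 − 439/14 = -66/7.

ΔP = -66/7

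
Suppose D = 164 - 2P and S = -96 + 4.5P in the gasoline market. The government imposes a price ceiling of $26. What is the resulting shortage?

Equilibrium price would be P* = 40, so the ceiling at 26 binds.
At P = 26: D = 164 − 2(26) = 112, S = -96 + 4.5(26) = 21.
Shortage = 112 − 21 = 91.

Shortage = 91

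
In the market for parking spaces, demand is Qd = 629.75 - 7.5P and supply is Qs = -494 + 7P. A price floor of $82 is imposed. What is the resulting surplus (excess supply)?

Surplus = 65.25

Equilibrium price would be P* = 77.5, so the floor at 82 binds.
At P = 82: Qd = 14.75, Qs = 80.
Surplus = 80 − 14.75 = 65.25.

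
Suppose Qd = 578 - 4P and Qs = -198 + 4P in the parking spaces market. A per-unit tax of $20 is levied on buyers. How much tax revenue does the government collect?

Tax revenue = 3000

Pre-tax equilibrium: P* = 97, Q* = 190.
Tax on buyers shifts demand to Qd = 578 − 4(P + 20) = 498 - 4P.
498 - 4P = -198 + 4P gives seller price Ps = 87; buyers pay Pb = 87 + 20 = 107.
New quantity: Q = 578 − 4(107) = 150.
Revenue = 20 × 150 = 3000.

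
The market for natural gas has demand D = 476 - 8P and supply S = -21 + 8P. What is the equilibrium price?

P* = 31.0625

Set D = S: 476 - 8P = -21 + 8P.
497 = 16P, so P* = 31.0625.
Q* = 476 − 8(31.0625) = 227.5.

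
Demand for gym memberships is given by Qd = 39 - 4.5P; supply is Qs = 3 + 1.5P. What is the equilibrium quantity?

Q* = 12

Set Qd = Qs: 39 - 4.5P = 3 + 1.5P.
36 = 6P, so P* = 6.
Q* = 39 − 4.5(6) = 12.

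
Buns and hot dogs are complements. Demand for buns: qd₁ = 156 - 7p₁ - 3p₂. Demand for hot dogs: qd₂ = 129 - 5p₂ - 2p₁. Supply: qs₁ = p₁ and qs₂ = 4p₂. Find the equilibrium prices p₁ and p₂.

Market 1: 156 - 7p₁ - 3p₂ = p₁ → 8p₁ + 3p₂ = 156.
Market 2: 9p₂ + 2p₁ = 129.
Eliminating p₂: 9×(1) − 3×(2) gives 66p₁ = 1017, so p₁ = 339/22.
Back-substitute into (2): p₂ = (129 − 2×339/22) / 9 = 120/11.

p₁ = 339/22, p₂ = 120/11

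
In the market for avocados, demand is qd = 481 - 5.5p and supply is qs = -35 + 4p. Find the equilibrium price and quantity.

Set qd = qs: 481 - 5.5p = -35 + 4p.
516 = 9.5p, so p* = 1032/19.
q* = 481 − 5.5(1032/19) = 3463/19.

p* = 1032/19, q* = 3463/19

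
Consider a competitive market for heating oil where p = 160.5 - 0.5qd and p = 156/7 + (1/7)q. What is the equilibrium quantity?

q* = 215

Set the two price expressions equal: 160.5 - 0.5q = 156/7 + (1/7)q.
1935/14 = (9/14)q, so q* = 215.
p* = 160.5 − (0.5)(215) = 53.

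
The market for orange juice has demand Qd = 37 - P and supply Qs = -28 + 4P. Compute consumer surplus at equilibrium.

Equilibrium: 37 - P = -28 + 4P gives P* = 13, Q* = 24.
Demand choke price (Qd = 0): P = 37.
CS = ½(37 − 13)(24) = 288.

Consumer surplus = 288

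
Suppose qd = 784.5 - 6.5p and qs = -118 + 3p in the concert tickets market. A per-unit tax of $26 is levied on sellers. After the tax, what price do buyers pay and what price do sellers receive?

Buyers pay 1961/19, sellers receive 1467/19

Pre-tax equilibrium: p* = 95, q* = 167.
Tax on sellers shifts supply to qs = -118 + 3(p − 26) = -196 + 3p.
784.5 - 6.5p = -196 + 3p gives buyer price pb = 1961/19; sellers receive ps = 1961/19 − 26 = 1467/19.
New quantity: q = 784.5 − 6.5(1961/19) = 2159/19.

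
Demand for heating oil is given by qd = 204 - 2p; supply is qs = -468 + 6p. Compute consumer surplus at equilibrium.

Consumer surplus = 324

Equilibrium: 204 - 2p = -468 + 6p gives p* = 84, q* = 36.
Demand choke price (qd = 0): p = 102.
CS = ½(102 − 84)(36) = 324.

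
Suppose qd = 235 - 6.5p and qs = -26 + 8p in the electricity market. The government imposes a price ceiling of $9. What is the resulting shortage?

Equilibrium price would be p* = 18, so the ceiling at 9 binds.
At p = 9: qd = 235 − 6.5(9) = 176.5, qs = -26 + 8(9) = 46.
Shortage = 176.5 − 46 = 130.5.

Shortage = 130.5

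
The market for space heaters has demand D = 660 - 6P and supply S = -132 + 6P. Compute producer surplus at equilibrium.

Producer surplus = 5808

Equilibrium: 660 - 6P = -132 + 6P gives P* = 66, Q* = 264.
Supply starts at P = 22 (where S = 0).
PS = ½(66 − 22)(264) = 5808.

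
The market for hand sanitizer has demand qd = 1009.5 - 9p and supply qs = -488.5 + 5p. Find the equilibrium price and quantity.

Set qd = qs: 1009.5 - 9p = -488.5 + 5p.
1498 = 14p, so p* = 107.
q* = 1009.5 − 9(107) = 46.5.

p* = 107, q* = 46.5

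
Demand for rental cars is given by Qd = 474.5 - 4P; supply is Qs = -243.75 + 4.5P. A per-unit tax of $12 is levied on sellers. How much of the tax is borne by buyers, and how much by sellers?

Buyers bear 108/17, sellers bear 96/17

Pre-tax equilibrium: P* = 84.5, Q* = 136.5.
Tax on sellers shifts supply to Qs = -243.75 + 4.5(P − 12) = -297.75 + 4.5P.
474.5 - 4P = -297.75 + 4.5P gives buyer price Pb = 3089/34; sellers receive Ps = 3089/34 − 12 = 2681/34.
New quantity: Q = 474.5 − 4(3089/34) = 3777/34.
Buyer burden = 3089/34 − 84.5 = 108/17; seller burden = 84.5 − 2681/34 = 96/17.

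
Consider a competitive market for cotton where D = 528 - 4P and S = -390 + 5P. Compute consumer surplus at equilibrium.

Consumer surplus = 1800

Equilibrium: 528 - 4P = -390 + 5P gives P* = 102, Q* = 120.
Demand choke price (D = 0): P = 132.
CS = ½(132 − 102)(120) = 1800.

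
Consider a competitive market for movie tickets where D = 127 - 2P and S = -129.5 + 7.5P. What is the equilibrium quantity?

Q* = 73

Set D = S: 127 - 2P = -129.5 + 7.5P.
256.5 = 9.5P, so P* = 27.
Q* = 127 − 2(27) = 73.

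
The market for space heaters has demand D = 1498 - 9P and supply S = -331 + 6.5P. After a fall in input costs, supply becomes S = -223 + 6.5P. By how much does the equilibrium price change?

Original equilibrium: P* = 118, Q* = 436.
New equilibrium: 1498 - 9P = -223 + 6.5P, so 1721 = 15.5P and P' = 3442/31; Q' = 1498 − 9(3442/31) = 15460/31.
Change in price: 3442/31 − 118 = -216/31.

ΔP = -216/31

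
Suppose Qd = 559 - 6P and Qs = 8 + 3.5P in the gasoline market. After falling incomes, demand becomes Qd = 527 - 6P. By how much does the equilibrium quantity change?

ΔQ = -224/19

Original equilibrium: P* = 58, Q* = 211.
New equilibrium: 527 - 6P = 8 + 3.5P, so 519 = 9.5P and P' = 1038/19; Q' = 527 − 6(1038/19) = 3785/19.
Change in quantity: 3785/19 − 211 = -224/19.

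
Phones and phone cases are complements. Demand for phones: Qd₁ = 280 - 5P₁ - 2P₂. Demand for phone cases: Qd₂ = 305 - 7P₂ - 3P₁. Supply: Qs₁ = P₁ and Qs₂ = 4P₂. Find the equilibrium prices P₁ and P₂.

P₁ = 247/6, P₂ = 16.5

Market 1: 280 - 5P₁ - 2P₂ = P₁ → 6P₁ + 2P₂ = 280.
Market 2: 11P₂ + 3P₁ = 305.
Eliminating P₂: 11×(1) − 2×(2) gives 60P₁ = 2470, so P₁ = 247/6.
Back-substitute into (2): P₂ = (305 − 3×247/6) / 11 = 16.5.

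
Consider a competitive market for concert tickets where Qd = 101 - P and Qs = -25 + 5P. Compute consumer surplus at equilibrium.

Consumer surplus = 3200

Equilibrium: 101 - P = -25 + 5P gives P* = 21, Q* = 80.
Demand choke price (Qd = 0): P = 101.
CS = ½(101 − 21)(80) = 3200.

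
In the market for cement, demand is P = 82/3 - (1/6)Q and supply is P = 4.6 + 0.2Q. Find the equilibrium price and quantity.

P* = 17, Q* = 62

Set the two price expressions equal: 82/3 - (1/6)Q = 4.6 + 0.2Q.
341/15 = (11/30)Q, so Q* = 62.
P* = 82/3 − (1/6)(62) = 17.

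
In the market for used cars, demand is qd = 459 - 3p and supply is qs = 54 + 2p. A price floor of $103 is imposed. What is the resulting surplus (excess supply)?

Equilibrium price would be p* = 81, so the floor at 103 binds.
At p = 103: qd = 150, qs = 260.
Surplus = 260 − 150 = 110.

Surplus = 110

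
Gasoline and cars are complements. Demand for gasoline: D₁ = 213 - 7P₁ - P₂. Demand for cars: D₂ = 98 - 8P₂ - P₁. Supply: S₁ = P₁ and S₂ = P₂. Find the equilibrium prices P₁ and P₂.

P₁ = 1819/71, P₂ = 571/71

Market 1: 213 - 7P₁ - P₂ = P₁ → 8P₁ + P₂ = 213.
Market 2: 9P₂ + P₁ = 98.
Eliminating P₂: 9×(1) − 1×(2) gives 71P₁ = 1819, so P₁ = 1819/71.
Back-substitute into (2): P₂ = (98 − 1×1819/71) / 9 = 571/71.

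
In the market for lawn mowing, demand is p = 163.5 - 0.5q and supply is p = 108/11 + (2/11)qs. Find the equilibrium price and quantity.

Set the two price expressions equal: 163.5 - 0.5q = 108/11 + (2/11)q.
3381/22 = (15/22)q, so q* = 225.4.
p* = 163.5 − (0.5)(225.4) = 50.8.

p* = 50.8, q* = 225.4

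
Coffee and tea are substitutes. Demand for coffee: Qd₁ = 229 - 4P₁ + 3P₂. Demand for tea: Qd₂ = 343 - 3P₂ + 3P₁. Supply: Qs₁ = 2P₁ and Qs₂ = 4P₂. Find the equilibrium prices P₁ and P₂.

P₁ = 2632/33, P₂ = 915/11

Market 1: 229 - 4P₁ + 3P₂ = 2P₁ → 6P₁ - 3P₂ = 229.
Market 2: 7P₂ - 3P₁ = 343.
Eliminating P₂: 7×(1) + 3×(2) gives 33P₁ = 2632, so P₁ = 2632/33.
Back-substitute into (2): P₂ = (343 + 3×2632/33) / 7 = 915/11.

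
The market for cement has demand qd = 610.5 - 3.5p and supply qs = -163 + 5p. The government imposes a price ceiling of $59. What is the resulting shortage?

Equilibrium price would be p* = 91, so the ceiling at 59 binds.
At p = 59: qd = 610.5 − 3.5(59) = 404, qs = -163 + 5(59) = 132.
Shortage = 404 − 132 = 272.

Shortage = 272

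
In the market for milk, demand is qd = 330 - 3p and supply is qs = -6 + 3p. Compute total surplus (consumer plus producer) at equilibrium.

Equilibrium: 330 - 3p = -6 + 3p gives p* = 56, q* = 162.
Demand choke price: p = 110; supply starts at p = 2.
CS = ½(110 − 56)(162) = 4374; PS = ½(56 − 2)(162) = 4374.

Total surplus = 8748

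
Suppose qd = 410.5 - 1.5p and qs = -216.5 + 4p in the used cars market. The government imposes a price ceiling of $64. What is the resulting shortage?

Equilibrium price would be p* = 114, so the ceiling at 64 binds.
At p = 64: qd = 410.5 − 1.5(64) = 314.5, qs = -216.5 + 4(64) = 39.5.
Shortage = 314.5 − 39.5 = 275.

Shortage = 275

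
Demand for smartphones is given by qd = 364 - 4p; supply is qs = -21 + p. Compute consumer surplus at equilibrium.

Consumer surplus = 392

Equilibrium: 364 - 4p = -21 + p gives p* = 77, q* = 56.
Demand choke price (qd = 0): p = 91.
CS = ½(91 − 77)(56) = 392.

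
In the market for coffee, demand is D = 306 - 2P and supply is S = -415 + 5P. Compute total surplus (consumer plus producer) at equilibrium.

Total surplus = 3500

Equilibrium: 306 - 2P = -415 + 5P gives P* = 103, Q* = 100.
Demand choke price: P = 153; supply starts at P = 83.
CS = ½(153 − 103)(100) = 2500; PS = ½(103 − 83)(100) = 1000.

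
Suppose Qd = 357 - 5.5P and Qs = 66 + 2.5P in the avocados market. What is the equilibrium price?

Set Qd = Qs: 357 - 5.5P = 66 + 2.5P.
291 = 8P, so P* = 36.375.
Q* = 357 − 5.5(36.375) = 156.9375.

P* = 36.375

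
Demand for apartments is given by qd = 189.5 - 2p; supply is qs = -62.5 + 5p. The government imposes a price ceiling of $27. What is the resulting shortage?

Shortage = 63

Equilibrium price would be p* = 36, so the ceiling at 27 binds.
At p = 27: qd = 189.5 − 2(27) = 135.5, qs = -62.5 + 5(27) = 72.5.
Shortage = 135.5 − 72.5 = 63.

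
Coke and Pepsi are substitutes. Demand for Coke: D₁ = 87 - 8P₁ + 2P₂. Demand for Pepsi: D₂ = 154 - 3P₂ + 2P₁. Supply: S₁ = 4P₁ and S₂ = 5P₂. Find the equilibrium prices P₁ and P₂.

P₁ = 251/23, P₂ = 1011/46

Market 1: 87 - 8P₁ + 2P₂ = 4P₁ → 12P₁ - 2P₂ = 87.
Market 2: 8P₂ - 2P₁ = 154.
Eliminating P₂: 8×(1) + 2×(2) gives 92P₁ = 1004, so P₁ = 251/23.
Back-substitute into (2): P₂ = (154 + 2×251/23) / 8 = 1011/46.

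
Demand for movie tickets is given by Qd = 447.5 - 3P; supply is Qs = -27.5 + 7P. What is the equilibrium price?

P* = 47.5

Set Qd = Qs: 447.5 - 3P = -27.5 + 7P.
475 = 10P, so P* = 47.5.
Q* = 447.5 − 3(47.5) = 305.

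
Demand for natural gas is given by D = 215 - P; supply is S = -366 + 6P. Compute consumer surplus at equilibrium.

Equilibrium: 215 - P = -366 + 6P gives P* = 83, Q* = 132.
Demand choke price (D = 0): P = 215.
CS = ½(215 − 83)(132) = 8712.

Consumer surplus = 8712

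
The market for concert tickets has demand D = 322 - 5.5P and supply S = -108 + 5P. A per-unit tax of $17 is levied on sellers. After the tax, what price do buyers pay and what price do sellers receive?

Pre-tax equilibrium: P* = 860/21, Q* = 2032/21.
Tax on sellers shifts supply to S = -108 + 5(P − 17) = -193 + 5P.
322 - 5.5P = -193 + 5P gives buyer price Pb = 1030/21; sellers receive Ps = 1030/21 − 17 = 673/21.
New quantity: Q = 322 − 5.5(1030/21) = 1097/21.

Buyers pay 1030/21, sellers receive 673/21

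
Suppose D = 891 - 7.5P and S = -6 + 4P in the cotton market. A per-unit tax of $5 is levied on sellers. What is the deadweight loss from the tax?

Pre-tax equilibrium: P* = 78, Q* = 306.
Tax on sellers shifts supply to S = -6 + 4(P − 5) = -26 + 4P.
891 - 7.5P = -26 + 4P gives buyer price Pb = 1834/23; sellers receive Ps = 1834/23 − 5 = 1719/23.
New quantity: Q = 891 − 7.5(1834/23) = 6738/23.
DWL = ½ × 5 × (306 − 6738/23) = 750/23.

Deadweight loss = 750/23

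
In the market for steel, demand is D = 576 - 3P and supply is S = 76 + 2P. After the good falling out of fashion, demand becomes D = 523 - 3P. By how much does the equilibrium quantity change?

ΔQ = -21.2

Original equilibrium: P* = 100, Q* = 276.
New equilibrium: 523 - 3P = 76 + 2P, so 447 = 5P and P' = 89.4; Q' = 523 − 3(89.4) = 254.8.
Change in quantity: 254.8 − 276 = -21.2.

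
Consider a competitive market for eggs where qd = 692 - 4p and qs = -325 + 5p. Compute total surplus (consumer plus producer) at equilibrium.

Total surplus = 12960

Equilibrium: 692 - 4p = -325 + 5p gives p* = 113, q* = 240.
Demand choke price: p = 173; supply starts at p = 65.
CS = ½(173 − 113)(240) = 7200; PS = ½(113 − 65)(240) = 5760.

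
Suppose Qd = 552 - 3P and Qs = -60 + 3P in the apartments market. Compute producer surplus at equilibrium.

Producer surplus = 10086

Equilibrium: 552 - 3P = -60 + 3P gives P* = 102, Q* = 246.
Supply starts at P = 20 (where Qs = 0).
PS = ½(102 − 20)(246) = 10086.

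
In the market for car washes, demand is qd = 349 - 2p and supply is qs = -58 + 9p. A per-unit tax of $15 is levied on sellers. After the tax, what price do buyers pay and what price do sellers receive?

Buyers pay 542/11, sellers receive 377/11

Pre-tax equilibrium: p* = 37, q* = 275.
Tax on sellers shifts supply to qs = -58 + 9(p − 15) = -193 + 9p.
349 - 2p = -193 + 9p gives buyer price pb = 542/11; sellers receive ps = 542/11 − 15 = 377/11.
New quantity: q = 349 − 2(542/11) = 2755/11.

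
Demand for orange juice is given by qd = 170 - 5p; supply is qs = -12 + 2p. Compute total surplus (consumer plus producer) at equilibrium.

Total surplus = 560

Equilibrium: 170 - 5p = -12 + 2p gives p* = 26, q* = 40.
Demand choke price: p = 34; supply starts at p = 6.
CS = ½(34 − 26)(40) = 160; PS = ½(26 − 6)(40) = 400.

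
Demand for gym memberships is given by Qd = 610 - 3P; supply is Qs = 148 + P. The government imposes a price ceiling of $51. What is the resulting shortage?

Shortage = 258

Equilibrium price would be P* = 115.5, so the ceiling at 51 binds.
At P = 51: Qd = 610 − 3(51) = 457, Qs = 148 + 1(51) = 199.
Shortage = 457 − 199 = 258.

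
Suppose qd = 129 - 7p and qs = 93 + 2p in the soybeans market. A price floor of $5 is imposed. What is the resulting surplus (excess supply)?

Equilibrium price would be p* = 4, so the floor at 5 binds.
At p = 5: qd = 94, qs = 103.
Surplus = 103 − 94 = 9.

Surplus = 9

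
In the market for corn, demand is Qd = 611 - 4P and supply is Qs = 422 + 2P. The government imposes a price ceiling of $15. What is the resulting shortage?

Equilibrium price would be P* = 31.5, so the ceiling at 15 binds.
At P = 15: Qd = 611 − 4(15) = 551, Qs = 422 + 2(15) = 452.
Shortage = 551 − 452 = 99.

Shortage = 99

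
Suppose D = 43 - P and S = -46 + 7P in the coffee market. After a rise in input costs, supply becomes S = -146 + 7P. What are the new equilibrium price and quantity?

P' = 23.625, Q' = 19.375

Original equilibrium: P* = 11.125, Q* = 31.875.
New equilibrium: 43 - P = -146 + 7P, so 189 = 8P and P' = 23.625; Q' = 43 − 1(23.625) = 19.375.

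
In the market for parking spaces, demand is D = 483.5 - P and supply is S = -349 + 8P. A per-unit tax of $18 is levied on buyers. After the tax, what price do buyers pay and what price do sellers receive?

Pre-tax equilibrium: P* = 92.5, Q* = 391.
Tax on buyers shifts demand to D = 483.5 − 1(P + 18) = 465.5 - P.
465.5 - P = -349 + 8P gives seller price Ps = 90.5; buyers pay Pb = 90.5 + 18 = 108.5.
New quantity: Q = 483.5 − 1(108.5) = 375.

Buyers pay $108.5, sellers receive $90.5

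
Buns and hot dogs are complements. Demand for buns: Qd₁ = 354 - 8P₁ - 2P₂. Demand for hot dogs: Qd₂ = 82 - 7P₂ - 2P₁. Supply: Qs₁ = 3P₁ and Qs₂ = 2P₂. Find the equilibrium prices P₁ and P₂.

P₁ = 3022/95, P₂ = 194/95

Market 1: 354 - 8P₁ - 2P₂ = 3P₁ → 11P₁ + 2P₂ = 354.
Market 2: 9P₂ + 2P₁ = 82.
Eliminating P₂: 9×(1) − 2×(2) gives 95P₁ = 3022, so P₁ = 3022/95.
Back-substitute into (2): P₂ = (82 − 2×3022/95) / 9 = 194/95.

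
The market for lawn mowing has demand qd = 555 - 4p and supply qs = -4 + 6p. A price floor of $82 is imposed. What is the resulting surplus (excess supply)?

Equilibrium price would be p* = 55.9, so the floor at 82 binds.
At p = 82: qd = 227, qs = 488.
Surplus = 488 − 227 = 261.

Surplus = 261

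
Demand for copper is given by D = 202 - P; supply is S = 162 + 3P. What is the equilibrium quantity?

Set D = S: 202 - P = 162 + 3P.
40 = 4P, so P* = 10.
Q* = 202 − 1(10) = 192.

Q* = 192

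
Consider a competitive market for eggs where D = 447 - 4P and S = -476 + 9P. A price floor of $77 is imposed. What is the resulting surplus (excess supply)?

Equilibrium price would be P* = 71, so the floor at 77 binds.
At P = 77: D = 139, S = 217.
Surplus = 217 − 139 = 78.

Surplus = 78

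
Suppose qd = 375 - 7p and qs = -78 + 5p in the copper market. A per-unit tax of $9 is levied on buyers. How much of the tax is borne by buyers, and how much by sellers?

Pre-tax equilibrium: p* = 37.75, q* = 110.75.
Tax on buyers shifts demand to qd = 375 − 7(p + 9) = 312 - 7p.
312 - 7p = -78 + 5p gives seller price ps = 32.5; buyers pay pb = 32.5 + 9 = 41.5.
New quantity: q = 375 − 7(41.5) = 84.5.
Buyer burden = 41.5 − 37.75 = 3.75; seller burden = 37.75 − 32.5 = 5.25.

Buyers bear $3.75, sellers bear $5.25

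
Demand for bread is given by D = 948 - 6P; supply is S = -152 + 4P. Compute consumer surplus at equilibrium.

Equilibrium: 948 - 6P = -152 + 4P gives P* = 110, Q* = 288.
Demand choke price (D = 0): P = 158.
CS = ½(158 − 110)(288) = 6912.

Consumer surplus = 6912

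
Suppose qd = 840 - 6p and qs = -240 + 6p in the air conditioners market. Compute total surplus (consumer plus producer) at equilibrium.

Total surplus = 15000

Equilibrium: 840 - 6p = -240 + 6p gives p* = 90, q* = 300.
Demand choke price: p = 140; supply starts at p = 40.
CS = ½(140 − 90)(300) = 7500; PS = ½(90 − 40)(300) = 7500.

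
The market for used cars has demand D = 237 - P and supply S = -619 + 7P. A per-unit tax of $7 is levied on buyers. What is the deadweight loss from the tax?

Pre-tax equilibrium: P* = 107, Q* = 130.
Tax on buyers shifts demand to D = 237 − 1(P + 7) = 230 - P.
230 - P = -619 + 7P gives seller price Ps = 106.125; buyers pay Pb = 106.125 + 7 = 113.125.
New quantity: Q = 237 − 1(113.125) = 123.875.
DWL = ½ × 7 × (130 − 123.875) = 21.4375.

Deadweight loss = 21.4375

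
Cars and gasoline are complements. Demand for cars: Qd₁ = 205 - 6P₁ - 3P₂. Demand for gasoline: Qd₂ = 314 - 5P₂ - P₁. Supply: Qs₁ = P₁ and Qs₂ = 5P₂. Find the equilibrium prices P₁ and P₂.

Market 1: 205 - 6P₁ - 3P₂ = P₁ → 7P₁ + 3P₂ = 205.
Market 2: 10P₂ + P₁ = 314.
Eliminating P₂: 10×(1) − 3×(2) gives 67P₁ = 1108, so P₁ = 1108/67.
Back-substitute into (2): P₂ = (314 − 1×1108/67) / 10 = 1993/67.

P₁ = 1108/67, P₂ = 1993/67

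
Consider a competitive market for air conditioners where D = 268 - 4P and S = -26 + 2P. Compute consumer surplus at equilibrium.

Equilibrium: 268 - 4P = -26 + 2P gives P* = 49, Q* = 72.
Demand choke price (D = 0): P = 67.
CS = ½(67 − 49)(72) = 648.

Consumer surplus = 648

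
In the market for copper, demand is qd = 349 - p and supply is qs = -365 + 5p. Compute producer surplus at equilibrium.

Producer surplus = 5290

Equilibrium: 349 - p = -365 + 5p gives p* = 119, q* = 230.
Supply starts at p = 73 (where qs = 0).
PS = ½(119 − 73)(230) = 5290.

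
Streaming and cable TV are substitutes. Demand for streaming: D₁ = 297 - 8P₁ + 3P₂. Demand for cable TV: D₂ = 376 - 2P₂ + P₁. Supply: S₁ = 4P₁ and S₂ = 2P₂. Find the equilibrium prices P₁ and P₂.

P₁ = 772/15, P₂ = 1603/15

Market 1: 297 - 8P₁ + 3P₂ = 4P₁ → 12P₁ - 3P₂ = 297.
Market 2: 4P₂ - P₁ = 376.
Eliminating P₂: 4×(1) + 3×(2) gives 45P₁ = 2316, so P₁ = 772/15.
Back-substitute into (2): P₂ = (376 + 1×772/15) / 4 = 1603/15.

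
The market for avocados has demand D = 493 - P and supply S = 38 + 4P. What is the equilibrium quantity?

Q* = 402

Set D = S: 493 - P = 38 + 4P.
455 = 5P, so P* = 91.
Q* = 493 − 1(91) = 402.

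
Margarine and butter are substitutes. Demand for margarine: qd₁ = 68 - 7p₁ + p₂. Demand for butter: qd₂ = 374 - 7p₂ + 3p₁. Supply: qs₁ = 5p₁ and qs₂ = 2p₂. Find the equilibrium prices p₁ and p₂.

p₁ = 986/105, p₂ = 1564/35

Market 1: 68 - 7p₁ + p₂ = 5p₁ → 12p₁ - p₂ = 68.
Market 2: 9p₂ - 3p₁ = 374.
Eliminating p₂: 9×(1) + 1×(2) gives 105p₁ = 986, so p₁ = 986/105.
Back-substitute into (2): p₂ = (374 + 3×986/105) / 9 = 1564/35.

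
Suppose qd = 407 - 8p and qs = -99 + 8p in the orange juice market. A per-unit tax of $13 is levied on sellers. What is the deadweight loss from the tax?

Pre-tax equilibrium: p* = 31.625, q* = 154.
Tax on sellers shifts supply to qs = -99 + 8(p − 13) = -203 + 8p.
407 - 8p = -203 + 8p gives buyer price pb = 38.125; sellers receive ps = 38.125 − 13 = 25.125.
New quantity: q = 407 − 8(38.125) = 102.
DWL = ½ × 13 × (154 − 102) = 338.

Deadweight loss = 338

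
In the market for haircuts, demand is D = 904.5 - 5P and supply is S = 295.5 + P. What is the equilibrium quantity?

Set D = S: 904.5 - 5P = 295.5 + P.
609 = 6P, so P* = 101.5.
Q* = 904.5 − 5(101.5) = 397.

Q* = 397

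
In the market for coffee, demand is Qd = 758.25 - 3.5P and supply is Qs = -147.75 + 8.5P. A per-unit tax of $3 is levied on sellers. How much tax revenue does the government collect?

Pre-tax equilibrium: P* = 75.5, Q* = 494.
Tax on sellers shifts supply to Qs = -147.75 + 8.5(P − 3) = -173.25 + 8.5P.
758.25 - 3.5P = -173.25 + 8.5P gives buyer price Pb = 77.625; sellers receive Ps = 77.625 − 3 = 74.625.
New quantity: Q = 758.25 − 3.5(77.625) = 486.5625.
Revenue = 3 × 486.5625 = 1459.6875.

Tax revenue = 1459.6875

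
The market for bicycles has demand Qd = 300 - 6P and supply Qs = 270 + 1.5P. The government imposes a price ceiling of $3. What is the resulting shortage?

Equilibrium price would be P* = 4, so the ceiling at 3 binds.
At P = 3: Qd = 300 − 6(3) = 282, Qs = 270 + 1.5(3) = 274.5.
Shortage = 282 − 274.5 = 7.5.

Shortage = 7.5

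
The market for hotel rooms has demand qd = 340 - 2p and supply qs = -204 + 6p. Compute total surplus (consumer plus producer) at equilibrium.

Equilibrium: 340 - 2p = -204 + 6p gives p* = 68, q* = 204.
Demand choke price: p = 170; supply starts at p = 34.
CS = ½(170 − 68)(204) = 10404; PS = ½(68 − 34)(204) = 3468.

Total surplus = 13872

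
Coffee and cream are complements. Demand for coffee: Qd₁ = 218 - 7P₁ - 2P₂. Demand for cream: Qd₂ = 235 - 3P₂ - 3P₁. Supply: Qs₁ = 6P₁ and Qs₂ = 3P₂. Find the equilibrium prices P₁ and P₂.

Market 1: 218 - 7P₁ - 2P₂ = 6P₁ → 13P₁ + 2P₂ = 218.
Market 2: 6P₂ + 3P₁ = 235.
Eliminating P₂: 6×(1) − 2×(2) gives 72P₁ = 838, so P₁ = 419/36.
Back-substitute into (2): P₂ = (235 − 3×419/36) / 6 = 2401/72.

P₁ = 419/36, P₂ = 2401/72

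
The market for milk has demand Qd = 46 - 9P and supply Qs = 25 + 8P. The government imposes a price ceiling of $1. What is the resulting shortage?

Equilibrium price would be P* = 21/17, so the ceiling at 1 binds.
At P = 1: Qd = 46 − 9(1) = 37, Qs = 25 + 8(1) = 33.
Shortage = 37 − 33 = 4.

Shortage = 4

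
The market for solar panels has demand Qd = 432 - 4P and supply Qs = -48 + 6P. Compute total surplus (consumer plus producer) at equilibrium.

Total surplus = 12000

Equilibrium: 432 - 4P = -48 + 6P gives P* = 48, Q* = 240.
Demand choke price: P = 108; supply starts at P = 8.
CS = ½(108 − 48)(240) = 7200; PS = ½(48 − 8)(240) = 4800.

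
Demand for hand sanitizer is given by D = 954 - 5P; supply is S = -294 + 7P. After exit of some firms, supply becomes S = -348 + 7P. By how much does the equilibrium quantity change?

ΔQ = -22.5

Original equilibrium: P* = 104, Q* = 434.
New equilibrium: 954 - 5P = -348 + 7P, so 1302 = 12P and P' = 108.5; Q' = 954 − 5(108.5) = 411.5.
Change in quantity: 411.5 − 434 = -22.5.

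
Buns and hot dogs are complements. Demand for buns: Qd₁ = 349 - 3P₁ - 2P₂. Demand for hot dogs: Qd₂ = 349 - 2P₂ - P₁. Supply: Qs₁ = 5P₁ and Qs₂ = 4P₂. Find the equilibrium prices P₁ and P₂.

Market 1: 349 - 3P₁ - 2P₂ = 5P₁ → 8P₁ + 2P₂ = 349.
Market 2: 6P₂ + P₁ = 349.
Eliminating P₂: 6×(1) − 2×(2) gives 46P₁ = 1396, so P₁ = 698/23.
Back-substitute into (2): P₂ = (349 − 1×698/23) / 6 = 2443/46.

P₁ = 698/23, P₂ = 2443/46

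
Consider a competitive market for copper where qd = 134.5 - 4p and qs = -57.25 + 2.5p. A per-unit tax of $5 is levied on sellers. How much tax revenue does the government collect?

Tax revenue = 1145/26

Pre-tax equilibrium: p* = 29.5, q* = 16.5.
Tax on sellers shifts supply to qs = -57.25 + 2.5(p − 5) = -69.75 + 2.5p.
134.5 - 4p = -69.75 + 2.5p gives buyer price pb = 817/26; sellers receive ps = 817/26 − 5 = 687/26.
New quantity: q = 134.5 − 4(817/26) = 229/26.
Revenue = 5 × 229/26 = 1145/26.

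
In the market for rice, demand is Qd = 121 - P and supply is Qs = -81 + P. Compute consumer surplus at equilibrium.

Equilibrium: 121 - P = -81 + P gives P* = 101, Q* = 20.
Demand choke price (Qd = 0): P = 121.
CS = ½(121 − 101)(20) = 200.

Consumer surplus = 200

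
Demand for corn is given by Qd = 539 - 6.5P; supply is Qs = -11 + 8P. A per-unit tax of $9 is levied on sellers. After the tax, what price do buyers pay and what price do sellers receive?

Pre-tax equilibrium: P* = 1100/29, Q* = 8481/29.
Tax on sellers shifts supply to Qs = -11 + 8(P − 9) = -83 + 8P.
539 - 6.5P = -83 + 8P gives buyer price Pb = 1244/29; sellers receive Ps = 1244/29 − 9 = 983/29.
New quantity: Q = 539 − 6.5(1244/29) = 7545/29.

Buyers pay 1244/29, sellers receive 983/29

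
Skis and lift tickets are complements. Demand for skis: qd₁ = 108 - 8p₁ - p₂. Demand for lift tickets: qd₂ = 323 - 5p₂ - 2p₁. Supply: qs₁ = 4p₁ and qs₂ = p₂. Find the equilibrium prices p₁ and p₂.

Market 1: 108 - 8p₁ - p₂ = 4p₁ → 12p₁ + p₂ = 108.
Market 2: 6p₂ + 2p₁ = 323.
Eliminating p₂: 6×(1) − 1×(2) gives 70p₁ = 325, so p₁ = 65/14.
Back-substitute into (2): p₂ = (323 − 2×65/14) / 6 = 366/7.

p₁ = 65/14, p₂ = 366/7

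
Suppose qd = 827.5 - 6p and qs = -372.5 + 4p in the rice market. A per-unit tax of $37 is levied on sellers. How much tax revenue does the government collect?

Tax revenue = 691.9

Pre-tax equilibrium: p* = 120, q* = 107.5.
Tax on sellers shifts supply to qs = -372.5 + 4(p − 37) = -520.5 + 4p.
827.5 - 6p = -520.5 + 4p gives buyer price pb = 134.8; sellers receive ps = 134.8 − 37 = 97.8.
New quantity: q = 827.5 − 6(134.8) = 18.7.
Revenue = 37 × 18.7 = 691.9.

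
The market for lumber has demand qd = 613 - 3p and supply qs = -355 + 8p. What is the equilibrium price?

Set qd = qs: 613 - 3p = -355 + 8p.
968 = 11p, so p* = 88.
q* = 613 − 3(88) = 349.

p* = 88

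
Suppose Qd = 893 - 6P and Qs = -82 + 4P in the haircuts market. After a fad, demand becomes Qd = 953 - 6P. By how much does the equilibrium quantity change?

ΔQ = 24

Original equilibrium: P* = 97.5, Q* = 308.
New equilibrium: 953 - 6P = -82 + 4P, so 1035 = 10P and P' = 103.5; Q' = 953 − 6(103.5) = 332.
Change in quantity: 332 − 308 = 24.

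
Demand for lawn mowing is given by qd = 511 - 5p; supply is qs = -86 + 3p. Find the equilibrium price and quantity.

Set qd = qs: 511 - 5p = -86 + 3p.
597 = 8p, so p* = 74.625.
q* = 511 − 5(74.625) = 137.875.

p* = 74.625, q* = 137.875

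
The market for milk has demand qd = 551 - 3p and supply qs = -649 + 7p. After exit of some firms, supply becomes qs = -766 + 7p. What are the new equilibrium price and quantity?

p' = 131.7, q' = 155.9

Original equilibrium: p* = 120, q* = 191.
New equilibrium: 551 - 3p = -766 + 7p, so 1317 = 10p and p' = 131.7; q' = 551 − 3(131.7) = 155.9.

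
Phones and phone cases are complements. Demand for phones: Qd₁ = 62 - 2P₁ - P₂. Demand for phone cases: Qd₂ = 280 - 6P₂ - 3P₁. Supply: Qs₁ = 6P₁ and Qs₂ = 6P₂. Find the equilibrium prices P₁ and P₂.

Market 1: 62 - 2P₁ - P₂ = 6P₁ → 8P₁ + P₂ = 62.
Market 2: 12P₂ + 3P₁ = 280.
Eliminating P₂: 12×(1) − 1×(2) gives 93P₁ = 464, so P₁ = 464/93.
Back-substitute into (2): P₂ = (280 − 3×464/93) / 12 = 2054/93.

P₁ = 464/93, P₂ = 2054/93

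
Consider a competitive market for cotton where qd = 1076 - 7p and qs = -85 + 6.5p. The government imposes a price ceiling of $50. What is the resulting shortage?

Shortage = 486

Equilibrium price would be p* = 86, so the ceiling at 50 binds.
At p = 50: qd = 1076 − 7(50) = 726, qs = -85 + 6.5(50) = 240.
Shortage = 726 − 240 = 486.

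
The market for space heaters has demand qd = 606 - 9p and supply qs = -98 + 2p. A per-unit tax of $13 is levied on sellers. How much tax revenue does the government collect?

Tax revenue = 1248/11

Pre-tax equilibrium: p* = 64, q* = 30.
Tax on sellers shifts supply to qs = -98 + 2(p − 13) = -124 + 2p.
606 - 9p = -124 + 2p gives buyer price pb = 730/11; sellers receive ps = 730/11 − 13 = 587/11.
New quantity: q = 606 − 9(730/11) = 96/11.
Revenue = 13 × 96/11 = 1248/11.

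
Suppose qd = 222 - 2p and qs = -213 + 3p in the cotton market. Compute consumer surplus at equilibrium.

Consumer surplus = 576

Equilibrium: 222 - 2p = -213 + 3p gives p* = 87, q* = 48.
Demand choke price (qd = 0): p = 111.
CS = ½(111 − 87)(48) = 576.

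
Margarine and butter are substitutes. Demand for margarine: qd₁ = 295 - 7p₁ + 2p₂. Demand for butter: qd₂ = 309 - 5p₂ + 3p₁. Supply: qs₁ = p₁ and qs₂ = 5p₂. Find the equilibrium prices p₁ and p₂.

p₁ = 1784/37, p₂ = 3357/74

Market 1: 295 - 7p₁ + 2p₂ = p₁ → 8p₁ - 2p₂ = 295.
Market 2: 10p₂ - 3p₁ = 309.
Eliminating p₂: 10×(1) + 2×(2) gives 74p₁ = 3568, so p₁ = 1784/37.
Back-substitute into (2): p₂ = (309 + 3×1784/37) / 10 = 3357/74.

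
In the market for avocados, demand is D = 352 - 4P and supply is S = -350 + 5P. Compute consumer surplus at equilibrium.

Equilibrium: 352 - 4P = -350 + 5P gives P* = 78, Q* = 40.
Demand choke price (D = 0): P = 88.
CS = ½(88 − 78)(40) = 200.

Consumer surplus = 200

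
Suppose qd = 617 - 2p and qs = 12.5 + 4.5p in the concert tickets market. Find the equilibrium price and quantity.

Set qd = qs: 617 - 2p = 12.5 + 4.5p.
604.5 = 6.5p, so p* = 93.
q* = 617 − 2(93) = 431.

p* = 93, q* = 431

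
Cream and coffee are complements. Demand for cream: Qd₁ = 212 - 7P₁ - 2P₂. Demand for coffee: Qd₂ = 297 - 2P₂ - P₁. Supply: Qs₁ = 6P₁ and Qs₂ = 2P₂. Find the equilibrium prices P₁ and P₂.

Market 1: 212 - 7P₁ - 2P₂ = 6P₁ → 13P₁ + 2P₂ = 212.
Market 2: 4P₂ + P₁ = 297.
Eliminating P₂: 4×(1) − 2×(2) gives 50P₁ = 254, so P₁ = 5.08.
Back-substitute into (2): P₂ = (297 − 1×5.08) / 4 = 72.98.

P₁ = 5.08, P₂ = 72.98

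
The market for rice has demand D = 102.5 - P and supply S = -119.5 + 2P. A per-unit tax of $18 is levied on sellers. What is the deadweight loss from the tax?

Pre-tax equilibrium: P* = 74, Q* = 28.5.
Tax on sellers shifts supply to S = -119.5 + 2(P − 18) = -155.5 + 2P.
102.5 - P = -155.5 + 2P gives buyer price Pb = 86; sellers receive Ps = 86 − 18 = 68.
New quantity: Q = 102.5 − 1(86) = 16.5.
DWL = ½ × 18 × (28.5 − 16.5) = 108.

Deadweight loss = 108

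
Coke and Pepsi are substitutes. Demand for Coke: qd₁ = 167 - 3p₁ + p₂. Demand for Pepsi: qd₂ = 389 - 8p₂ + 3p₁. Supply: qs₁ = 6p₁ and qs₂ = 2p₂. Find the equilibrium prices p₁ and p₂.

p₁ = 71/3, p₂ = 46

Market 1: 167 - 3p₁ + p₂ = 6p₁ → 9p₁ - p₂ = 167.
Market 2: 10p₂ - 3p₁ = 389.
Eliminating p₂: 10×(1) + 1×(2) gives 87p₁ = 2059, so p₁ = 71/3.
Back-substitute into (2): p₂ = (389 + 3×71/3) / 10 = 46.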